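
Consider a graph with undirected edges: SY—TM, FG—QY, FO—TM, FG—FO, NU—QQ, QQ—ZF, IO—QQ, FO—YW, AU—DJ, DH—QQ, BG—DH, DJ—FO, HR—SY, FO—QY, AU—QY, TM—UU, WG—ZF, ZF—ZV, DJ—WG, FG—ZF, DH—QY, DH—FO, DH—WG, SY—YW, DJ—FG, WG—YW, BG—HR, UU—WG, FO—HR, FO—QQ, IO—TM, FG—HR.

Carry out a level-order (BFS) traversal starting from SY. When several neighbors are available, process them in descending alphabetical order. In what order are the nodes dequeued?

Visit SY; enqueue YW, TM, HR → queue [YW, TM, HR]
Visit YW; enqueue WG, FO → queue [TM, HR, WG, FO]
Visit TM; enqueue UU, IO → queue [HR, WG, FO, UU, IO]
Visit HR; enqueue FG, BG → queue [WG, FO, UU, IO, FG, BG]
Visit WG; enqueue ZF, DJ, DH → queue [FO, UU, IO, FG, BG, ZF, DJ, DH]
Visit FO; enqueue QY, QQ → queue [UU, IO, FG, BG, ZF, DJ, DH, QY, QQ]
Visit UU → queue [IO, FG, BG, ZF, DJ, DH, QY, QQ]
Visit IO → queue [FG, BG, ZF, DJ, DH, QY, QQ]
Visit FG → queue [BG, ZF, DJ, DH, QY, QQ]
Visit BG → queue [ZF, DJ, DH, QY, QQ]
Visit ZF; enqueue ZV → queue [DJ, DH, QY, QQ, ZV]
Visit DJ; enqueue AU → queue [DH, QY, QQ, ZV, AU]
Visit DH → queue [QY, QQ, ZV, AU]
Visit QY → queue [QQ, ZV, AU]
Visit QQ; enqueue NU → queue [ZV, AU, NU]
Visit ZV → queue [AU, NU]
Visit AU → queue [NU]
Visit NU → queue []

SY -> YW -> TM -> HR -> WG -> FO -> UU -> IO -> FG -> BG -> ZF -> DJ -> DH -> QY -> QQ -> ZV -> AU -> NU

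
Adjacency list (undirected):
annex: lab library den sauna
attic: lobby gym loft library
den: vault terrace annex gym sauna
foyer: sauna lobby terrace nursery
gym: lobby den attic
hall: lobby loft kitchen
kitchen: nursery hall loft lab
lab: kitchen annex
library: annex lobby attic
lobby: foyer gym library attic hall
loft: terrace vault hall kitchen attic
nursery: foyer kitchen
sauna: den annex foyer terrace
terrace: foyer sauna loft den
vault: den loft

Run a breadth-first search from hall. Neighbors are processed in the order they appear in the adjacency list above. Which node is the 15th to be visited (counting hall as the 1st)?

annex

Visit hall; enqueue lobby, loft, kitchen → queue [lobby, loft, kitchen]
Visit lobby; enqueue foyer, gym, library, attic → queue [loft, kitchen, foyer, gym, library, attic]
Visit loft; enqueue terrace, vault → queue [kitchen, foyer, gym, library, attic, terrace, vault]
Visit kitchen; enqueue nursery, lab → queue [foyer, gym, library, attic, terrace, vault, nursery, lab]
Visit foyer; enqueue sauna → queue [gym, library, attic, terrace, vault, nursery, lab, sauna]
Visit gym; enqueue den → queue [library, attic, terrace, vault, nursery, lab, sauna, den]
Visit library; enqueue annex → queue [attic, terrace, vault, nursery, lab, sauna, den, annex]
Visit attic → queue [terrace, vault, nursery, lab, sauna, den, annex]
Visit terrace → queue [vault, nursery, lab, sauna, den, annex]
Visit vault → queue [nursery, lab, sauna, den, annex]
Visit nursery → queue [lab, sauna, den, annex]
Visit lab → queue [sauna, den, annex]
Visit sauna → queue [den, annex]
Visit den → queue [annex]
Visit annex → queue []

Visit order: hall, lobby, loft, kitchen, foyer, gym, library, attic, terrace, vault, nursery, lab, sauna, den, annex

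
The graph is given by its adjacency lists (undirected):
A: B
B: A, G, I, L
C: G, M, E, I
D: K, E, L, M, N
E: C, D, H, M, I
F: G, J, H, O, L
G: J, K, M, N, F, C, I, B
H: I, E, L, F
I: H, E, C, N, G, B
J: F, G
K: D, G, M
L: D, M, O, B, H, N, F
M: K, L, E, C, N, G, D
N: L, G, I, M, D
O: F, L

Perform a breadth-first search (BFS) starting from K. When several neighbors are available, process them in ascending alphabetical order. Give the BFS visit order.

K → D → G → M → E → L → N → B → C → F → I → J → H → O → A

Visit K; enqueue D, G, M → queue [D, G, M]
Visit D; enqueue E, L, N → queue [G, M, E, L, N]
Visit G; enqueue B, C, F, I, J → queue [M, E, L, N, B, C, F, I, J]
Visit M → queue [E, L, N, B, C, F, I, J]
Visit E; enqueue H → queue [L, N, B, C, F, I, J, H]
Visit L; enqueue O → queue [N, B, C, F, I, J, H, O]
Visit N → queue [B, C, F, I, J, H, O]
Visit B; enqueue A → queue [C, F, I, J, H, O, A]
Visit C → queue [F, I, J, H, O, A]
Visit F → queue [I, J, H, O, A]
Visit I → queue [J, H, O, A]
Visit J → queue [H, O, A]
Visit H → queue [O, A]
Visit O → queue [A]
Visit A → queue []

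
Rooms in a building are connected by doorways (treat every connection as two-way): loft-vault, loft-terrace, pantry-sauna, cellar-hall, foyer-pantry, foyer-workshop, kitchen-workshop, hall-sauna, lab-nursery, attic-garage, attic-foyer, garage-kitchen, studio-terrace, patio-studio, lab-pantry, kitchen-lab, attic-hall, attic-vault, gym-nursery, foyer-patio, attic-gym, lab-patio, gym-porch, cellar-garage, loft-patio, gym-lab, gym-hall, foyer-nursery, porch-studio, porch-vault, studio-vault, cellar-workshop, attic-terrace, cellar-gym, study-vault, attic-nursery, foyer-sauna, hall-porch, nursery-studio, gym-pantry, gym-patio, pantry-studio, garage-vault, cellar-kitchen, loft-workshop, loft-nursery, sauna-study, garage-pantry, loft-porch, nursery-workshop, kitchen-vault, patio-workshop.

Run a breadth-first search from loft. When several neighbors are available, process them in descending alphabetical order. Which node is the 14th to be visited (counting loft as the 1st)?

attic

Visit loft; enqueue workshop, vault, terrace, porch, patio, nursery → queue [workshop, vault, terrace, porch, patio, nursery]
Visit workshop; enqueue kitchen, foyer, cellar → queue [vault, terrace, porch, patio, nursery, kitchen, foyer, cellar]
Visit vault; enqueue study, studio, garage, attic → queue [terrace, porch, patio, nursery, kitchen, foyer, cellar, study, studio, garage, attic]
Visit terrace → queue [porch, patio, nursery, kitchen, foyer, cellar, study, studio, garage, attic]
Visit porch; enqueue hall, gym → queue [patio, nursery, kitchen, foyer, cellar, study, studio, garage, attic, hall, gym]
Visit patio; enqueue lab → queue [nursery, kitchen, foyer, cellar, study, studio, garage, attic, hall, gym, lab]
Visit nursery → queue [kitchen, foyer, cellar, study, studio, garage, attic, hall, gym, lab]
Visit kitchen → queue [foyer, cellar, study, studio, garage, attic, hall, gym, lab]
Visit foyer; enqueue sauna, pantry → queue [cellar, study, studio, garage, attic, hall, gym, lab, sauna, pantry]
Visit cellar → queue [study, studio, garage, attic, hall, gym, lab, sauna, pantry]
Visit study → queue [studio, garage, attic, hall, gym, lab, sauna, pantry]
Visit studio → queue [garage, attic, hall, gym, lab, sauna, pantry]
Visit garage → queue [attic, hall, gym, lab, sauna, pantry]
Visit attic → queue [hall, gym, lab, sauna, pantry]
Visit hall → queue [gym, lab, sauna, pantry]
Visit gym → queue [lab, sauna, pantry]
Visit lab → queue [sauna, pantry]
Visit sauna → queue [pantry]
Visit pantry → queue []

Visit order: loft, workshop, vault, terrace, porch, patio, nursery, kitchen, foyer, cellar, study, studio, garage, attic, hall, gym, lab, sauna, pantry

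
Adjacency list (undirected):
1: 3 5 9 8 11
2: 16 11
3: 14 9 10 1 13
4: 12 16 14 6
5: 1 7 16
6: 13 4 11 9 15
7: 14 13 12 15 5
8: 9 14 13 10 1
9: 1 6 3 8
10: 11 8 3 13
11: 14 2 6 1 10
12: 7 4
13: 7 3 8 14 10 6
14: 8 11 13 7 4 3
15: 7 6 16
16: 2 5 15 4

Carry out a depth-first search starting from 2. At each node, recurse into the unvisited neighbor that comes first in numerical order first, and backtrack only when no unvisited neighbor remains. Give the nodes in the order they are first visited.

Visit 2
2 → 11
11 → 1
1 → 3
3 → 9
9 → 6
6 → 4
4 → 12
12 → 7
7 → 5
5 → 16
16 → 15
7 → 13
13 → 8
8 → 10
8 → 14

2 -> 11 -> 1 -> 3 -> 9 -> 6 -> 4 -> 12 -> 7 -> 5 -> 16 -> 15 -> 13 -> 8 -> 10 -> 14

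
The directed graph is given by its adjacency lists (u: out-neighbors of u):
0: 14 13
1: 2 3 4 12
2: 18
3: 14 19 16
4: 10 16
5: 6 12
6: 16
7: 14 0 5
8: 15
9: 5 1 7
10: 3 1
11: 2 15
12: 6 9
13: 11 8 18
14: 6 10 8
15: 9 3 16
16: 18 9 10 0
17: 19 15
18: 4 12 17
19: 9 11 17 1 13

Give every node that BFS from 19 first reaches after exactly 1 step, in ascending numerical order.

1, 9, 11, 13, 17

Level 0: 19
Level 1: 1, 9, 11, 13, 17
Level 2: 2, 3, 4, 5, 7, 8, 12, 15, 18
Level 3: 0, 6, 10, 14, 16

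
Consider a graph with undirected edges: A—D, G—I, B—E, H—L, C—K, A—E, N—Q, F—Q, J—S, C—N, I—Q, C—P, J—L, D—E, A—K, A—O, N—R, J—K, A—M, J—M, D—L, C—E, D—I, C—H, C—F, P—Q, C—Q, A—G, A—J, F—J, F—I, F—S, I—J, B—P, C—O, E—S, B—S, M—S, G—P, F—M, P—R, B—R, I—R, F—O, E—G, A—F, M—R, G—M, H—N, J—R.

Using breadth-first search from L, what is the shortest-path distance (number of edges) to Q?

Level 0: L
Level 1: D, H, J
Level 2: A, C, E, F, I, K, M, N, R, S
Level 3: B, G, O, P, Q
Q first appears at level 3.

3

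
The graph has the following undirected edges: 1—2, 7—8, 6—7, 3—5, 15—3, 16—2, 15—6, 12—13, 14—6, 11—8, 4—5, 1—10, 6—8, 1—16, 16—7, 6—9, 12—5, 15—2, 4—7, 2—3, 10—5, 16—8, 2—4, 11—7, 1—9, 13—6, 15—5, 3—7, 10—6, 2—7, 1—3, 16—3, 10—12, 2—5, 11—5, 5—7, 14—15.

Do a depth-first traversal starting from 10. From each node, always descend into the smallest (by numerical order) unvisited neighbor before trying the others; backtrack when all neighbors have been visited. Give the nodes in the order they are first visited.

10, 1, 2, 3, 5, 4, 7, 6, 8, 11, 16, 9, 13, 12, 14, 15

Visit 10
10 → 1
1 → 2
2 → 3
3 → 5
5 → 4
4 → 7
7 → 6
6 → 8
8 → 11
8 → 16
6 → 9
6 → 13
13 → 12
6 → 14
14 → 15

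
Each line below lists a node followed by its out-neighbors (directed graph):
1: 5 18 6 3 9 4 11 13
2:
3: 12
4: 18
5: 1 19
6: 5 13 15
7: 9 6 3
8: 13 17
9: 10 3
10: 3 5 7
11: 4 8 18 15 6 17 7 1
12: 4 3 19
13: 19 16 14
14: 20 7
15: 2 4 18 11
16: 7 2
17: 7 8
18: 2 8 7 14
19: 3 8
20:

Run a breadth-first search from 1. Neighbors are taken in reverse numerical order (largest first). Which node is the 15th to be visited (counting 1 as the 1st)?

16

Visit 1; enqueue 18, 13, 11, 9, 6, 5, 4, 3 → queue [18, 13, 11, 9, 6, 5, 4, 3]
Visit 18; enqueue 14, 8, 7, 2 → queue [13, 11, 9, 6, 5, 4, 3, 14, 8, 7, 2]
Visit 13; enqueue 19, 16 → queue [11, 9, 6, 5, 4, 3, 14, 8, 7, 2, 19, 16]
Visit 11; enqueue 17, 15 → queue [9, 6, 5, 4, 3, 14, 8, 7, 2, 19, 16, 17, 15]
Visit 9; enqueue 10 → queue [6, 5, 4, 3, 14, 8, 7, 2, 19, 16, 17, 15, 10]
Visit 6 → queue [5, 4, 3, 14, 8, 7, 2, 19, 16, 17, 15, 10]
Visit 5 → queue [4, 3, 14, 8, 7, 2, 19, 16, 17, 15, 10]
Visit 4 → queue [3, 14, 8, 7, 2, 19, 16, 17, 15, 10]
Visit 3; enqueue 12 → queue [14, 8, 7, 2, 19, 16, 17, 15, 10, 12]
Visit 14; enqueue 20 → queue [8, 7, 2, 19, 16, 17, 15, 10, 12, 20]
Visit 8 → queue [7, 2, 19, 16, 17, 15, 10, 12, 20]
Visit 7 → queue [2, 19, 16, 17, 15, 10, 12, 20]
Visit 2 → queue [19, 16, 17, 15, 10, 12, 20]
Visit 19 → queue [16, 17, 15, 10, 12, 20]
Visit 16 → queue [17, 15, 10, 12, 20]
Visit 17 → queue [15, 10, 12, 20]
Visit 15 → queue [10, 12, 20]
Visit 10 → queue [12, 20]
Visit 12 → queue [20]
Visit 20 → queue []

Visit order: 1, 18, 13, 11, 9, 6, 5, 4, 3, 14, 8, 7, 2, 19, 16, 17, 15, 10, 12, 20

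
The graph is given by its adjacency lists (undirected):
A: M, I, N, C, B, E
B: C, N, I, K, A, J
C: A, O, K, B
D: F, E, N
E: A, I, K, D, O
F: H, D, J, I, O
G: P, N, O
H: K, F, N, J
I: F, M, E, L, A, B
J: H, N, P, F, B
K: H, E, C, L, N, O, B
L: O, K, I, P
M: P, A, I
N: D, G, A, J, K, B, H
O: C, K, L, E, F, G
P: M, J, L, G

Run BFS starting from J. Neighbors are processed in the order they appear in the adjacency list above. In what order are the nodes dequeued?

J -> H -> N -> P -> F -> B -> K -> D -> G -> A -> M -> L -> I -> O -> C -> E

Visit J; enqueue H, N, P, F, B → queue [H, N, P, F, B]
Visit H; enqueue K → queue [N, P, F, B, K]
Visit N; enqueue D, G, A → queue [P, F, B, K, D, G, A]
Visit P; enqueue M, L → queue [F, B, K, D, G, A, M, L]
Visit F; enqueue I, O → queue [B, K, D, G, A, M, L, I, O]
Visit B; enqueue C → queue [K, D, G, A, M, L, I, O, C]
Visit K; enqueue E → queue [D, G, A, M, L, I, O, C, E]
Visit D → queue [G, A, M, L, I, O, C, E]
Visit G → queue [A, M, L, I, O, C, E]
Visit A → queue [M, L, I, O, C, E]
Visit M → queue [L, I, O, C, E]
Visit L → queue [I, O, C, E]
Visit I → queue [O, C, E]
Visit O → queue [C, E]
Visit C → queue [E]
Visit E → queue []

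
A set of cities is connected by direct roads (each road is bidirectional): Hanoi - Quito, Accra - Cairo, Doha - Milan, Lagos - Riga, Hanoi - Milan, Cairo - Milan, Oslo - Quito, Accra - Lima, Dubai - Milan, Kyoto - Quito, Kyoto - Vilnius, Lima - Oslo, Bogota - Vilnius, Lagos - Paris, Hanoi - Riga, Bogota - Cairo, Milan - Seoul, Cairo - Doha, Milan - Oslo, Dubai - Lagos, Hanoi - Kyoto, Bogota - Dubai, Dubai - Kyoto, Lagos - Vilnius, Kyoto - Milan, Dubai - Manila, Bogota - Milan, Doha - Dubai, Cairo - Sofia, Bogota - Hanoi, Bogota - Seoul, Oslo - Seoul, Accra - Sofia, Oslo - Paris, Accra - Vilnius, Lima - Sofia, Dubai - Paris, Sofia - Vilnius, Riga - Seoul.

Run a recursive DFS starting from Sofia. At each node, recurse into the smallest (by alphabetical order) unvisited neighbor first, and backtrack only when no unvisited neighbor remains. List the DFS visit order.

Visit Sofia
Sofia → Accra
Accra → Cairo
Cairo → Bogota
Bogota → Dubai
Dubai → Doha
Doha → Milan
Milan → Hanoi
Hanoi → Kyoto
Kyoto → Quito
Quito → Oslo
Oslo → Lima
Oslo → Paris
Paris → Lagos
Lagos → Riga
Riga → Seoul
Lagos → Vilnius
Dubai → Manila

Sofia, Accra, Cairo, Bogota, Dubai, Doha, Milan, Hanoi, Kyoto, Quito, Oslo, Lima, Paris, Lagos, Riga, Seoul, Vilnius, Manila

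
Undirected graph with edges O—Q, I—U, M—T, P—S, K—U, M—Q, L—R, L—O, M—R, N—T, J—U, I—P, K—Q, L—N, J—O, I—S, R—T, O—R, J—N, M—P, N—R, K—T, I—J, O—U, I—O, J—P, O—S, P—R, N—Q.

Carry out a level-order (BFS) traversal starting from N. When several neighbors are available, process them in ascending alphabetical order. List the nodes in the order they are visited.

N, J, L, Q, R, T, I, O, P, U, K, M, S

Visit N; enqueue J, L, Q, R, T → queue [J, L, Q, R, T]
Visit J; enqueue I, O, P, U → queue [L, Q, R, T, I, O, P, U]
Visit L → queue [Q, R, T, I, O, P, U]
Visit Q; enqueue K, M → queue [R, T, I, O, P, U, K, M]
Visit R → queue [T, I, O, P, U, K, M]
Visit T → queue [I, O, P, U, K, M]
Visit I; enqueue S → queue [O, P, U, K, M, S]
Visit O → queue [P, U, K, M, S]
Visit P → queue [U, K, M, S]
Visit U → queue [K, M, S]
Visit K → queue [M, S]
Visit M → queue [S]
Visit S → queue []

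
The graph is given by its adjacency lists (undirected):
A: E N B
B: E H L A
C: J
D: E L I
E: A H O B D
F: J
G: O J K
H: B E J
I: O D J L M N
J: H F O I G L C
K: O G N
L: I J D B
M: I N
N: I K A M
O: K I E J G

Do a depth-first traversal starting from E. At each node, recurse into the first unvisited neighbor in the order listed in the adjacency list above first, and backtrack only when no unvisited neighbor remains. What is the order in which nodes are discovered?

Visit E
E → A
A → N
N → I
I → O
O → K
K → G
G → J
J → H
H → B
B → L
L → D
J → F
J → C
I → M

E, A, N, I, O, K, G, J, H, B, L, D, F, C, M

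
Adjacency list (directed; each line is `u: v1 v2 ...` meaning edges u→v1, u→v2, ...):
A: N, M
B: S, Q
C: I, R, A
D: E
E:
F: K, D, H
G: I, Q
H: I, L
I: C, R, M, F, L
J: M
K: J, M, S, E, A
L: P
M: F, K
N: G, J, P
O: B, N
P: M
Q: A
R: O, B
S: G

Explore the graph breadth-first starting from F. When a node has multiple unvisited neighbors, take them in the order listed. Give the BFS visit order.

F → K → D → H → J → M → S → E → A → I → L → G → N → C → R → P → Q → O → B

Visit F; enqueue K, D, H → queue [K, D, H]
Visit K; enqueue J, M, S, E, A → queue [D, H, J, M, S, E, A]
Visit D → queue [H, J, M, S, E, A]
Visit H; enqueue I, L → queue [J, M, S, E, A, I, L]
Visit J → queue [M, S, E, A, I, L]
Visit M → queue [S, E, A, I, L]
Visit S; enqueue G → queue [E, A, I, L, G]
Visit E → queue [A, I, L, G]
Visit A; enqueue N → queue [I, L, G, N]
Visit I; enqueue C, R → queue [L, G, N, C, R]
Visit L; enqueue P → queue [G, N, C, R, P]
Visit G; enqueue Q → queue [N, C, R, P, Q]
Visit N → queue [C, R, P, Q]
Visit C → queue [R, P, Q]
Visit R; enqueue O, B → queue [P, Q, O, B]
Visit P → queue [Q, O, B]
Visit Q → queue [O, B]
Visit O → queue [B]
Visit B → queue []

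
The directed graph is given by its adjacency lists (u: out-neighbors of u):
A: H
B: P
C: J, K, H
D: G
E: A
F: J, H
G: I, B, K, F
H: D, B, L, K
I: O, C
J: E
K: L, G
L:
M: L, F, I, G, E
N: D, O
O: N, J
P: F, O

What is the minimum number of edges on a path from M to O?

2

Level 0: M
Level 1: E, F, G, I, L
Level 2: A, B, C, H, J, K, O
Level 3: D, N, P
O first appears at level 2.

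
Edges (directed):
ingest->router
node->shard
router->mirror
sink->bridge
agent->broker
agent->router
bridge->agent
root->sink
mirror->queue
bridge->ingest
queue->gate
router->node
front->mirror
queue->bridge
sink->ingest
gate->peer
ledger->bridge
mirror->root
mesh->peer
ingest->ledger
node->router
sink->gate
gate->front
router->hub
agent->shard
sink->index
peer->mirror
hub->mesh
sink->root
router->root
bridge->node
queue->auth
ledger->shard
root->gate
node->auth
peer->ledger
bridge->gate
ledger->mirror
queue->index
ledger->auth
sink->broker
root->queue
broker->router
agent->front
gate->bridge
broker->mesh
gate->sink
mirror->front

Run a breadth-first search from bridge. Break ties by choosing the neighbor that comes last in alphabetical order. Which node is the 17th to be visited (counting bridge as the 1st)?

Visit bridge; enqueue node, ingest, gate, agent → queue [node, ingest, gate, agent]
Visit node; enqueue shard, router, auth → queue [ingest, gate, agent, shard, router, auth]
Visit ingest; enqueue ledger → queue [gate, agent, shard, router, auth, ledger]
Visit gate; enqueue sink, peer, front → queue [agent, shard, router, auth, ledger, sink, peer, front]
Visit agent; enqueue broker → queue [shard, router, auth, ledger, sink, peer, front, broker]
Visit shard → queue [router, auth, ledger, sink, peer, front, broker]
Visit router; enqueue root, mirror, hub → queue [auth, ledger, sink, peer, front, broker, root, mirror, hub]
Visit auth → queue [ledger, sink, peer, front, broker, root, mirror, hub]
Visit ledger → queue [sink, peer, front, broker, root, mirror, hub]
Visit sink; enqueue index → queue [peer, front, broker, root, mirror, hub, index]
Visit peer → queue [front, broker, root, mirror, hub, index]
Visit front → queue [broker, root, mirror, hub, index]
Visit broker; enqueue mesh → queue [root, mirror, hub, index, mesh]
Visit root; enqueue queue → queue [mirror, hub, index, mesh, queue]
Visit mirror → queue [hub, index, mesh, queue]
Visit hub → queue [index, mesh, queue]
Visit index → queue [mesh, queue]
Visit mesh → queue [queue]
Visit queue → queue []

Visit order: bridge, node, ingest, gate, agent, shard, router, auth, ledger, sink, peer, front, broker, root, mirror, hub, index, mesh, queue

index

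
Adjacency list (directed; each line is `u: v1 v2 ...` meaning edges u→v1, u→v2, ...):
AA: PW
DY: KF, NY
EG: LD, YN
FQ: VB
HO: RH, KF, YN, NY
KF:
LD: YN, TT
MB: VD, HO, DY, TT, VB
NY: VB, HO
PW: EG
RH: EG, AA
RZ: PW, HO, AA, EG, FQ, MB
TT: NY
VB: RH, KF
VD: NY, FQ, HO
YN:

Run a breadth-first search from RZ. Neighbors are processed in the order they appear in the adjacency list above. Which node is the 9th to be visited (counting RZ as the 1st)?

KF

Visit RZ; enqueue PW, HO, AA, EG, FQ, MB → queue [PW, HO, AA, EG, FQ, MB]
Visit PW → queue [HO, AA, EG, FQ, MB]
Visit HO; enqueue RH, KF, YN, NY → queue [AA, EG, FQ, MB, RH, KF, YN, NY]
Visit AA → queue [EG, FQ, MB, RH, KF, YN, NY]
Visit EG; enqueue LD → queue [FQ, MB, RH, KF, YN, NY, LD]
Visit FQ; enqueue VB → queue [MB, RH, KF, YN, NY, LD, VB]
Visit MB; enqueue VD, DY, TT → queue [RH, KF, YN, NY, LD, VB, VD, DY, TT]
Visit RH → queue [KF, YN, NY, LD, VB, VD, DY, TT]
Visit KF → queue [YN, NY, LD, VB, VD, DY, TT]
Visit YN → queue [NY, LD, VB, VD, DY, TT]
Visit NY → queue [LD, VB, VD, DY, TT]
Visit LD → queue [VB, VD, DY, TT]
Visit VB → queue [VD, DY, TT]
Visit VD → queue [DY, TT]
Visit DY → queue [TT]
Visit TT → queue []

Visit order: RZ, PW, HO, AA, EG, FQ, MB, RH, KF, YN, NY, LD, VB, VD, DY, TT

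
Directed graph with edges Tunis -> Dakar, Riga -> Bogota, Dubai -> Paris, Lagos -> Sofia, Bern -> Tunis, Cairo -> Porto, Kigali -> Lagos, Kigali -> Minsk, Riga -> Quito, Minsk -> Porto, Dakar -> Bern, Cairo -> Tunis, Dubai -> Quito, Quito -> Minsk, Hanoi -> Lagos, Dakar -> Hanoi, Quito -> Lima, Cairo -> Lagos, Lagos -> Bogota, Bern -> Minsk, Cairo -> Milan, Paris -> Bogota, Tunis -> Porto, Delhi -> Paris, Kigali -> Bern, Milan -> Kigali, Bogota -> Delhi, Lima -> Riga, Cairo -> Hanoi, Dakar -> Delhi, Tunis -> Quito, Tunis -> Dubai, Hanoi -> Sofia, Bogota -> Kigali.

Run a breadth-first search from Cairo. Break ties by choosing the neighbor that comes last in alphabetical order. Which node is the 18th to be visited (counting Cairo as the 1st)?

Riga

Visit Cairo; enqueue Tunis, Porto, Milan, Lagos, Hanoi → queue [Tunis, Porto, Milan, Lagos, Hanoi]
Visit Tunis; enqueue Quito, Dubai, Dakar → queue [Porto, Milan, Lagos, Hanoi, Quito, Dubai, Dakar]
Visit Porto → queue [Milan, Lagos, Hanoi, Quito, Dubai, Dakar]
Visit Milan; enqueue Kigali → queue [Lagos, Hanoi, Quito, Dubai, Dakar, Kigali]
Visit Lagos; enqueue Sofia, Bogota → queue [Hanoi, Quito, Dubai, Dakar, Kigali, Sofia, Bogota]
Visit Hanoi → queue [Quito, Dubai, Dakar, Kigali, Sofia, Bogota]
Visit Quito; enqueue Minsk, Lima → queue [Dubai, Dakar, Kigali, Sofia, Bogota, Minsk, Lima]
Visit Dubai; enqueue Paris → queue [Dakar, Kigali, Sofia, Bogota, Minsk, Lima, Paris]
Visit Dakar; enqueue Delhi, Bern → queue [Kigali, Sofia, Bogota, Minsk, Lima, Paris, Delhi, Bern]
Visit Kigali → queue [Sofia, Bogota, Minsk, Lima, Paris, Delhi, Bern]
Visit Sofia → queue [Bogota, Minsk, Lima, Paris, Delhi, Bern]
Visit Bogota → queue [Minsk, Lima, Paris, Delhi, Bern]
Visit Minsk → queue [Lima, Paris, Delhi, Bern]
Visit Lima; enqueue Riga → queue [Paris, Delhi, Bern, Riga]
Visit Paris → queue [Delhi, Bern, Riga]
Visit Delhi → queue [Bern, Riga]
Visit Bern → queue [Riga]
Visit Riga → queue []

Visit order: Cairo, Tunis, Porto, Milan, Lagos, Hanoi, Quito, Dubai, Dakar, Kigali, Sofia, Bogota, Minsk, Lima, Paris, Delhi, Bern, Riga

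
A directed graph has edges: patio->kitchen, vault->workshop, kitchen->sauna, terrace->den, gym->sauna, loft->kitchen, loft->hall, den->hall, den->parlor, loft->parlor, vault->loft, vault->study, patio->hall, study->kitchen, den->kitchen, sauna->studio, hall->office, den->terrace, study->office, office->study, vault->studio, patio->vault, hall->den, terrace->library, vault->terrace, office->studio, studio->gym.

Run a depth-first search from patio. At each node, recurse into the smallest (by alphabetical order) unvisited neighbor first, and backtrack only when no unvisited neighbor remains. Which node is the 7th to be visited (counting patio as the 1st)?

Visit patio
patio → hall
hall → den
den → kitchen
kitchen → sauna
sauna → studio
studio → gym
den → parlor
den → terrace
terrace → library
hall → office
office → study
patio → vault
vault → loft
vault → workshop

Visit order: patio, hall, den, kitchen, sauna, studio, gym, parlor, terrace, library, office, study, vault, loft, workshop

gym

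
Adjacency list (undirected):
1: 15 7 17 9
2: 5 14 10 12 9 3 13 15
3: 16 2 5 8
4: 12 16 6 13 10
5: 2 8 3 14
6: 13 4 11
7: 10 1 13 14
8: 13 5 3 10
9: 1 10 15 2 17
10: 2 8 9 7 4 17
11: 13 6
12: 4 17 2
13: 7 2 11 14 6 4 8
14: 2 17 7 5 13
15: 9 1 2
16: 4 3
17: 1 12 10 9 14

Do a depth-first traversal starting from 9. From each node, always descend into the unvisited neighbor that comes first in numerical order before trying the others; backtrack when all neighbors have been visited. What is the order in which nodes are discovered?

Visit 9
9 → 1
1 → 7
7 → 10
10 → 2
2 → 3
3 → 5
5 → 8
8 → 13
13 → 4
4 → 6
6 → 11
4 → 12
12 → 17
17 → 14
4 → 16
2 → 15

9 → 1 → 7 → 10 → 2 → 3 → 5 → 8 → 13 → 4 → 6 → 11 → 12 → 17 → 14 → 16 → 15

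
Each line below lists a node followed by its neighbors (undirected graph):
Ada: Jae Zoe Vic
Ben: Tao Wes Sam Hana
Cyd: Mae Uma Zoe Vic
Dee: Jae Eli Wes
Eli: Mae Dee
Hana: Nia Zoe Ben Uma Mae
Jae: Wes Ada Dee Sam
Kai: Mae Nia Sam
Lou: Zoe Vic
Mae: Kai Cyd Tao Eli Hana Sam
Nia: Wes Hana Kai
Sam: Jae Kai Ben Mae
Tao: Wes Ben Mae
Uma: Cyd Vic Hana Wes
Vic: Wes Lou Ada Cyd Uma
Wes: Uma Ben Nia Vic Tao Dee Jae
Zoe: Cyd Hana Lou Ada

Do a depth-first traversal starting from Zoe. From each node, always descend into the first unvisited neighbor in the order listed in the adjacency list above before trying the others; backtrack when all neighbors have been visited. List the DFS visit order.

Visit Zoe
Zoe → Cyd
Cyd → Mae
Mae → Kai
Kai → Nia
Nia → Wes
Wes → Uma
Uma → Vic
Vic → Lou
Vic → Ada
Ada → Jae
Jae → Dee
Dee → Eli
Jae → Sam
Sam → Ben
Ben → Tao
Ben → Hana

Zoe -> Cyd -> Mae -> Kai -> Nia -> Wes -> Uma -> Vic -> Lou -> Ada -> Jae -> Dee -> Eli -> Sam -> Ben -> Tao -> Hana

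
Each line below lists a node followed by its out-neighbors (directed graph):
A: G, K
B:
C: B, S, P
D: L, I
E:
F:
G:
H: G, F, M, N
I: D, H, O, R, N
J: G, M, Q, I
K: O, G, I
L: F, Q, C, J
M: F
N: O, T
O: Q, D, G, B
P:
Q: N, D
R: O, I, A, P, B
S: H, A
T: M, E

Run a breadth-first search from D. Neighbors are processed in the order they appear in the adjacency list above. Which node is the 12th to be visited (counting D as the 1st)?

Visit D; enqueue L, I → queue [L, I]
Visit L; enqueue F, Q, C, J → queue [I, F, Q, C, J]
Visit I; enqueue H, O, R, N → queue [F, Q, C, J, H, O, R, N]
Visit F → queue [Q, C, J, H, O, R, N]
Visit Q → queue [C, J, H, O, R, N]
Visit C; enqueue B, S, P → queue [J, H, O, R, N, B, S, P]
Visit J; enqueue G, M → queue [H, O, R, N, B, S, P, G, M]
Visit H → queue [O, R, N, B, S, P, G, M]
Visit O → queue [R, N, B, S, P, G, M]
Visit R; enqueue A → queue [N, B, S, P, G, M, A]
Visit N; enqueue T → queue [B, S, P, G, M, A, T]
Visit B → queue [S, P, G, M, A, T]
Visit S → queue [P, G, M, A, T]
Visit P → queue [G, M, A, T]
Visit G → queue [M, A, T]
Visit M → queue [A, T]
Visit A; enqueue K → queue [T, K]
Visit T; enqueue E → queue [K, E]
Visit K → queue [E]
Visit E → queue []

Visit order: D, L, I, F, Q, C, J, H, O, R, N, B, S, P, G, M, A, T, K, E

B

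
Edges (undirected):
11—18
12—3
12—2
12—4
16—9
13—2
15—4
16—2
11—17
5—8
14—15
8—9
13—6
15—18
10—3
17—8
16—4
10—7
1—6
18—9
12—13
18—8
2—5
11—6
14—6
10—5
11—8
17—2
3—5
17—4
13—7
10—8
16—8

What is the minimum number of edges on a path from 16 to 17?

Level 0: 16
Level 1: 2, 4, 8, 9
Level 2: 5, 10, 11, 12, 13, 15, 17, 18
Level 3: 3, 6, 7, 14
Level 4: 1
17 first appears at level 2.

2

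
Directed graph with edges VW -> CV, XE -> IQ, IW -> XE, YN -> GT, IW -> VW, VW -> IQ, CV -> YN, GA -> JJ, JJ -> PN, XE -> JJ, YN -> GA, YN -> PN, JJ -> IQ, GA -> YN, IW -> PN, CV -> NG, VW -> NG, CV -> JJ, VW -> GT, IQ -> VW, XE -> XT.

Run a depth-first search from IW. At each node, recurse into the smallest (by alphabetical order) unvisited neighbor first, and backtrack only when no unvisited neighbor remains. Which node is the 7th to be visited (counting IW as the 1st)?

NG

Visit IW
IW → PN
IW → VW
VW → CV
CV → JJ
JJ → IQ
CV → NG
CV → YN
YN → GA
YN → GT
IW → XE
XE → XT

Visit order: IW, PN, VW, CV, JJ, IQ, NG, YN, GA, GT, XE, XT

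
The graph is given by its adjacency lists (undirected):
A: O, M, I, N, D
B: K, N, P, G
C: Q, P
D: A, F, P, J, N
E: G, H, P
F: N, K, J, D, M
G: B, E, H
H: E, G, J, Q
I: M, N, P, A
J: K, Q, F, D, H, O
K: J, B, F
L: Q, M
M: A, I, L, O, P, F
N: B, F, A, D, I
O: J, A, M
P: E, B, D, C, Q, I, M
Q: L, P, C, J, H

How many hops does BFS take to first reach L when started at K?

3

Level 0: K
Level 1: B, F, J
Level 2: D, G, H, M, N, O, P, Q
Level 3: A, C, E, I, L
L first appears at level 3.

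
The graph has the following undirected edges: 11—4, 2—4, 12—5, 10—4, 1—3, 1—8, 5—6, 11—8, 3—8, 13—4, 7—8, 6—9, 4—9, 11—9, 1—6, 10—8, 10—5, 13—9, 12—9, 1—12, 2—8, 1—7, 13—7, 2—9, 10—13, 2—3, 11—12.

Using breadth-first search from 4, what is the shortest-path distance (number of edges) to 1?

3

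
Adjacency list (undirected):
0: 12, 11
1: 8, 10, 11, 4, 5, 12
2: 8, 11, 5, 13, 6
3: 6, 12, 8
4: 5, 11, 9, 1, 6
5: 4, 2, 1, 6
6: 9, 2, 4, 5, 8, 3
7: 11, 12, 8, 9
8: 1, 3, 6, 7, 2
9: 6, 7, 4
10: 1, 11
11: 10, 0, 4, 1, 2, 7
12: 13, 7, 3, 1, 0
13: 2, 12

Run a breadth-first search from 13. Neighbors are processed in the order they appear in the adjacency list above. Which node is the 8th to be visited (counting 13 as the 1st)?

7

Visit 13; enqueue 2, 12 → queue [2, 12]
Visit 2; enqueue 8, 11, 5, 6 → queue [12, 8, 11, 5, 6]
Visit 12; enqueue 7, 3, 1, 0 → queue [8, 11, 5, 6, 7, 3, 1, 0]
Visit 8 → queue [11, 5, 6, 7, 3, 1, 0]
Visit 11; enqueue 10, 4 → queue [5, 6, 7, 3, 1, 0, 10, 4]
Visit 5 → queue [6, 7, 3, 1, 0, 10, 4]
Visit 6; enqueue 9 → queue [7, 3, 1, 0, 10, 4, 9]
Visit 7 → queue [3, 1, 0, 10, 4, 9]
Visit 3 → queue [1, 0, 10, 4, 9]
Visit 1 → queue [0, 10, 4, 9]
Visit 0 → queue [10, 4, 9]
Visit 10 → queue [4, 9]
Visit 4 → queue [9]
Visit 9 → queue []

Visit order: 13, 2, 12, 8, 11, 5, 6, 7, 3, 1, 0, 10, 4, 9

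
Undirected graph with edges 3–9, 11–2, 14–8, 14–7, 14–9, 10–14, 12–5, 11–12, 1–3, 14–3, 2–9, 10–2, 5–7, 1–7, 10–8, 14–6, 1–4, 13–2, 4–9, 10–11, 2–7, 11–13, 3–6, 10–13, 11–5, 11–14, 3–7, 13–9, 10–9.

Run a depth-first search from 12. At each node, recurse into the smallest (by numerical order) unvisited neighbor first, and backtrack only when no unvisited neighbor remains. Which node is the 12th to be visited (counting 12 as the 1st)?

4

Visit 12
12 → 5
5 → 7
7 → 1
1 → 3
3 → 6
6 → 14
14 → 8
8 → 10
10 → 2
2 → 9
9 → 4
9 → 13
13 → 11

Visit order: 12, 5, 7, 1, 3, 6, 14, 8, 10, 2, 9, 4, 13, 11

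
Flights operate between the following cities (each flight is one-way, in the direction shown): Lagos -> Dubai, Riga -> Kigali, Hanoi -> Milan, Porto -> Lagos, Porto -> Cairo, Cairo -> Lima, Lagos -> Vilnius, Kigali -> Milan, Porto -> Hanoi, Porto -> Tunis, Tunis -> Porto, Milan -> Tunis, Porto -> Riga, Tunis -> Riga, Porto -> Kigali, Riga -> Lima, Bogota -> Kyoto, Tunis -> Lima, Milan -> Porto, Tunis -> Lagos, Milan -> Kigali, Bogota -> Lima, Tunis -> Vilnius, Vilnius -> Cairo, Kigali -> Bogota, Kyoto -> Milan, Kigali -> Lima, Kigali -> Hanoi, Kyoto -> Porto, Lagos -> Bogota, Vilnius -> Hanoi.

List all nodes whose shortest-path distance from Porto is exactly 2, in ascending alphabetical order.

Bogota, Dubai, Lima, Milan, Vilnius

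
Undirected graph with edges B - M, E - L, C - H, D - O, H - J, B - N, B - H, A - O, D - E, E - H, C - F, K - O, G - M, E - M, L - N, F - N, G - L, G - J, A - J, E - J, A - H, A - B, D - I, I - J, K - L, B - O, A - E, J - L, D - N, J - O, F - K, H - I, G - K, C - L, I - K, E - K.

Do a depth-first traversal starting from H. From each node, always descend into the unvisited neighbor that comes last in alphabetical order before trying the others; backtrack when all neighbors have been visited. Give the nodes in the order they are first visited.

Visit H
H → J
J → O
O → K
K → L
L → N
N → F
F → C
N → D
D → I
D → E
E → M
M → G
M → B
B → A

H, J, O, K, L, N, F, C, D, I, E, M, G, B, A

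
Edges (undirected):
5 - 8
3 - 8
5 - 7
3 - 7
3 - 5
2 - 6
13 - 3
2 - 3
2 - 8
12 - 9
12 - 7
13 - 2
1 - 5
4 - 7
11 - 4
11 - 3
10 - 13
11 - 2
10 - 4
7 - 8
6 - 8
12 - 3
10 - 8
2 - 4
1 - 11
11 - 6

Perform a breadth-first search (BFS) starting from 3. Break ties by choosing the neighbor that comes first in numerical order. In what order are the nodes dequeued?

3, 2, 5, 7, 8, 11, 12, 13, 4, 6, 1, 10, 9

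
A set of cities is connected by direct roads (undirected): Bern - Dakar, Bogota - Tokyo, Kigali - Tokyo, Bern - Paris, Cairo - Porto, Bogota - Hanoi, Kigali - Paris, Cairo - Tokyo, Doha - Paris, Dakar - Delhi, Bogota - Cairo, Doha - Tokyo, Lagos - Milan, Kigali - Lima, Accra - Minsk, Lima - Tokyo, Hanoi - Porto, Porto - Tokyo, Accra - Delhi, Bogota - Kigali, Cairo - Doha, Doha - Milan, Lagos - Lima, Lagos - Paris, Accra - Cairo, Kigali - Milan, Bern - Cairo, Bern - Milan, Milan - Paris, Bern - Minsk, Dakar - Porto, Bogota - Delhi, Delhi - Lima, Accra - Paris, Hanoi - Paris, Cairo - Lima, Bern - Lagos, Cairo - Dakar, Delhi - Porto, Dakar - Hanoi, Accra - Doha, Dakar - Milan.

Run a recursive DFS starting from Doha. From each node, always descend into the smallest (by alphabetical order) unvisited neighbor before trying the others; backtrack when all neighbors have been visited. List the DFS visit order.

Doha -> Accra -> Cairo -> Bern -> Dakar -> Delhi -> Bogota -> Hanoi -> Paris -> Kigali -> Lima -> Lagos -> Milan -> Tokyo -> Porto -> Minsk

Visit Doha
Doha → Accra
Accra → Cairo
Cairo → Bern
Bern → Dakar
Dakar → Delhi
Delhi → Bogota
Bogota → Hanoi
Hanoi → Paris
Paris → Kigali
Kigali → Lima
Lima → Lagos
Lagos → Milan
Lima → Tokyo
Tokyo → Porto
Bern → Minsk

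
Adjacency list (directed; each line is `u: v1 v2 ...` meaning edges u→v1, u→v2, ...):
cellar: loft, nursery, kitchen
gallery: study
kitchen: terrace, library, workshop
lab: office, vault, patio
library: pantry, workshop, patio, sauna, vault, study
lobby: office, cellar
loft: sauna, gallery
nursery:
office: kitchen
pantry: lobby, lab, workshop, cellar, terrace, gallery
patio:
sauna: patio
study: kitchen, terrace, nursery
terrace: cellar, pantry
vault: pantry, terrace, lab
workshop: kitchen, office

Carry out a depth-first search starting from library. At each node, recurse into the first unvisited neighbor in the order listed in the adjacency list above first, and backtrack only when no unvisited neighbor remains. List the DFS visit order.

library, pantry, lobby, office, kitchen, terrace, cellar, loft, sauna, patio, gallery, study, nursery, workshop, lab, vault

Visit library
library → pantry
pantry → lobby
lobby → office
office → kitchen
kitchen → terrace
terrace → cellar
cellar → loft
loft → sauna
sauna → patio
loft → gallery
gallery → study
study → nursery
kitchen → workshop
pantry → lab
lab → vault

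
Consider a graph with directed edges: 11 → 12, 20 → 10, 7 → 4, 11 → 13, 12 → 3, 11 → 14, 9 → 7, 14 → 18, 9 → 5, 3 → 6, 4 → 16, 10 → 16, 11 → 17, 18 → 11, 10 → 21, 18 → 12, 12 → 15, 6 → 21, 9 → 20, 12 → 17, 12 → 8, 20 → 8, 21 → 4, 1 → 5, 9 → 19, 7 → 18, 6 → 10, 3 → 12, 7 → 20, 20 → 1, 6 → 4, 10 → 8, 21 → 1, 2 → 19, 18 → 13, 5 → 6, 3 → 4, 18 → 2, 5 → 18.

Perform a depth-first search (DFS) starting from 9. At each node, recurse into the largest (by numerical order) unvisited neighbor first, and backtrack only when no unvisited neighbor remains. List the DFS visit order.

Visit 9
9 → 20
20 → 10
10 → 21
21 → 4
4 → 16
21 → 1
1 → 5
5 → 18
18 → 13
18 → 12
12 → 17
12 → 15
12 → 8
12 → 3
3 → 6
18 → 11
11 → 14
18 → 2
2 → 19
9 → 7

9 -> 20 -> 10 -> 21 -> 4 -> 16 -> 1 -> 5 -> 18 -> 13 -> 12 -> 17 -> 15 -> 8 -> 3 -> 6 -> 11 -> 14 -> 2 -> 19 -> 7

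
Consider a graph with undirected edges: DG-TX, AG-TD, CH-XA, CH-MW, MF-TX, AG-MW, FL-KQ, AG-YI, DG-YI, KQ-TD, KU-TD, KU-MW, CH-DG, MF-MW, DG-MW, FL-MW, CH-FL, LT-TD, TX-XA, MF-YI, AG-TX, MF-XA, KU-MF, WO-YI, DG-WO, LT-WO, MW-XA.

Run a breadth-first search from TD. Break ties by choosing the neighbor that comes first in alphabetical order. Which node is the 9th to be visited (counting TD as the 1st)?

FL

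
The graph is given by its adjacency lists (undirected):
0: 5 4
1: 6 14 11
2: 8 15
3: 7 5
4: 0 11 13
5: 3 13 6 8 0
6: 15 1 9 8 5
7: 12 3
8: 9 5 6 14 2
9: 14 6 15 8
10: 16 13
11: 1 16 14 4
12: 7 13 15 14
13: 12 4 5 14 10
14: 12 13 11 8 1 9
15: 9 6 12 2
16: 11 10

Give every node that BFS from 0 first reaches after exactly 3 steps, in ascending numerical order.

Level 0: 0
Level 1: 4, 5
Level 2: 3, 6, 8, 11, 13
Level 3: 1, 2, 7, 9, 10, 12, 14, 15, 16

1, 2, 7, 9, 10, 12, 14, 15, 16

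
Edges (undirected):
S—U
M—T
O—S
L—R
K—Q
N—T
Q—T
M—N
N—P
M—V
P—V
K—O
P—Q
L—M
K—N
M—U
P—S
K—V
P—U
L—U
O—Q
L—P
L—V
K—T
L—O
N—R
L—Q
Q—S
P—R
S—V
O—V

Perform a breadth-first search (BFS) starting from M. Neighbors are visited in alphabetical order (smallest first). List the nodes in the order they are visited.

Visit M; enqueue L, N, T, U, V → queue [L, N, T, U, V]
Visit L; enqueue O, P, Q, R → queue [N, T, U, V, O, P, Q, R]
Visit N; enqueue K → queue [T, U, V, O, P, Q, R, K]
Visit T → queue [U, V, O, P, Q, R, K]
Visit U; enqueue S → queue [V, O, P, Q, R, K, S]
Visit V → queue [O, P, Q, R, K, S]
Visit O → queue [P, Q, R, K, S]
Visit P → queue [Q, R, K, S]
Visit Q → queue [R, K, S]
Visit R → queue [K, S]
Visit K → queue [S]
Visit S → queue []

M L N T U V O P Q R K S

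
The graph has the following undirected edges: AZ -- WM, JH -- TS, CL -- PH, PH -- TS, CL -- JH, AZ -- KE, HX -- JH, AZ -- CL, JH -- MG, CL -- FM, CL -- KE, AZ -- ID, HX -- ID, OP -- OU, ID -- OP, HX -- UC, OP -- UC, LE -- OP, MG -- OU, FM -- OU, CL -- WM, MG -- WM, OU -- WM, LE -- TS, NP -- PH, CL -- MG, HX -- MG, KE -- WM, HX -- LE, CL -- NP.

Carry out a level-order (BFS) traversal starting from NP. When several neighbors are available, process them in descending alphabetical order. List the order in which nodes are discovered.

NP → PH → CL → TS → WM → MG → KE → JH → FM → AZ → LE → OU → HX → ID → OP → UC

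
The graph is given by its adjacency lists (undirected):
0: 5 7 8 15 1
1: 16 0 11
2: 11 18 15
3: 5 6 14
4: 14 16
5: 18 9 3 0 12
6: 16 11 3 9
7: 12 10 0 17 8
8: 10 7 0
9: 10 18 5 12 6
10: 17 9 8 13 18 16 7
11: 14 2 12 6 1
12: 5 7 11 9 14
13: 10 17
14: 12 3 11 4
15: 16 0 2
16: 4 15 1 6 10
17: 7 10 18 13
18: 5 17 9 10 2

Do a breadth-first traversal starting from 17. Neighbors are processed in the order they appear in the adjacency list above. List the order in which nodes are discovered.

17, 7, 10, 18, 13, 12, 0, 8, 9, 16, 5, 2, 11, 14, 15, 1, 6, 4, 3

Visit 17; enqueue 7, 10, 18, 13 → queue [7, 10, 18, 13]
Visit 7; enqueue 12, 0, 8 → queue [10, 18, 13, 12, 0, 8]
Visit 10; enqueue 9, 16 → queue [18, 13, 12, 0, 8, 9, 16]
Visit 18; enqueue 5, 2 → queue [13, 12, 0, 8, 9, 16, 5, 2]
Visit 13 → queue [12, 0, 8, 9, 16, 5, 2]
Visit 12; enqueue 11, 14 → queue [0, 8, 9, 16, 5, 2, 11, 14]
Visit 0; enqueue 15, 1 → queue [8, 9, 16, 5, 2, 11, 14, 15, 1]
Visit 8 → queue [9, 16, 5, 2, 11, 14, 15, 1]
Visit 9; enqueue 6 → queue [16, 5, 2, 11, 14, 15, 1, 6]
Visit 16; enqueue 4 → queue [5, 2, 11, 14, 15, 1, 6, 4]
Visit 5; enqueue 3 → queue [2, 11, 14, 15, 1, 6, 4, 3]
Visit 2 → queue [11, 14, 15, 1, 6, 4, 3]
Visit 11 → queue [14, 15, 1, 6, 4, 3]
Visit 14 → queue [15, 1, 6, 4, 3]
Visit 15 → queue [1, 6, 4, 3]
Visit 1 → queue [6, 4, 3]
Visit 6 → queue [4, 3]
Visit 4 → queue [3]
Visit 3 → queue []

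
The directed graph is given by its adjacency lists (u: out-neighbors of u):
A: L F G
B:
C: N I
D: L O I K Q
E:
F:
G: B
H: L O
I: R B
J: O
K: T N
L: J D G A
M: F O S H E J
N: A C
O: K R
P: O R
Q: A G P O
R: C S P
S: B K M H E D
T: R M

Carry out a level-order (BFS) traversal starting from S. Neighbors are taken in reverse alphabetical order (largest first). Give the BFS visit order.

Visit S; enqueue M, K, H, E, D, B → queue [M, K, H, E, D, B]
Visit M; enqueue O, J, F → queue [K, H, E, D, B, O, J, F]
Visit K; enqueue T, N → queue [H, E, D, B, O, J, F, T, N]
Visit H; enqueue L → queue [E, D, B, O, J, F, T, N, L]
Visit E → queue [D, B, O, J, F, T, N, L]
Visit D; enqueue Q, I → queue [B, O, J, F, T, N, L, Q, I]
Visit B → queue [O, J, F, T, N, L, Q, I]
Visit O; enqueue R → queue [J, F, T, N, L, Q, I, R]
Visit J → queue [F, T, N, L, Q, I, R]
Visit F → queue [T, N, L, Q, I, R]
Visit T → queue [N, L, Q, I, R]
Visit N; enqueue C, A → queue [L, Q, I, R, C, A]
Visit L; enqueue G → queue [Q, I, R, C, A, G]
Visit Q; enqueue P → queue [I, R, C, A, G, P]
Visit I → queue [R, C, A, G, P]
Visit R → queue [C, A, G, P]
Visit C → queue [A, G, P]
Visit A → queue [G, P]
Visit G → queue [P]
Visit P → queue []

S -> M -> K -> H -> E -> D -> B -> O -> J -> F -> T -> N -> L -> Q -> I -> R -> C -> A -> G -> P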